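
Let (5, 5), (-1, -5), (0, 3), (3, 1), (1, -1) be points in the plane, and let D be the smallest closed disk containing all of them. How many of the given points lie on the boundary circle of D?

A smallest enclosing disk is always determined by at most three of the input points on its boundary.
The farthest pair is (5, 5)–(-1, -5) with squared distance 136. The circle on this segment as diameter has centre (2, 0) and r² = 136/4 = 34.
Check (0, 3): distance² to centre = 13 ≤ 34, so it lies inside.
All remaining points lie in this disk, and no smaller disk contains both endpoints, so this is the minimum enclosing circle.
The points at distance exactly r from the centre are (5, 5), (-1, -5) — 2 points.

2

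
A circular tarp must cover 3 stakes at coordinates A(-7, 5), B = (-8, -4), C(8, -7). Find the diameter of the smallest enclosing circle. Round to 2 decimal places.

Side lengths²: AB² = 82, AC² = 369, BC² = 265.
Since AC² = 369 ≥ 265 + 82 = 347, the angle opposite AC is not acute, so the smallest enclosing circle has AC as diameter.
Centre = midpoint of AC = (0.5, -1), r² = 369/4 = 92.25.
Diameter = 2r = 2√(92.25) ≈ 19.21.

19.21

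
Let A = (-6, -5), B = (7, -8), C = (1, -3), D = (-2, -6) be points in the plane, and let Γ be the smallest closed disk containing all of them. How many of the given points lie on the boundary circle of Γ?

2

By Welzl's lemma the MEC is supported by two points (diametrically opposite) or three points (on a circumcircle).
The farthest pair is A–B with squared distance 178. The circle on this segment as diameter has centre (0.5, -6.5) and r² = 178/4 = 44.5.
Check C: distance² to centre = 12.5 ≤ 44.5, so it lies inside.
All remaining points lie in this disk, and no smaller disk contains both endpoints, so this is the minimum enclosing circle.
The points at distance exactly r from the centre are A, B — 2 points.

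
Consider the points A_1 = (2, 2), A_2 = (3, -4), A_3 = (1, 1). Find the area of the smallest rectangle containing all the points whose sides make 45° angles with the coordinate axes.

In coordinates u = x + y, v = x − y the rectangle is axis-aligned; the map (x,y)→(u,v) scales areas by 2.
u-values: 4, -1, 2; range = 4 − (-1) = 5.
v-values: 0, 7, 0; range = 7 − 0 = 7.
Area = (5 × 7) / 2 = 17.5.

17.5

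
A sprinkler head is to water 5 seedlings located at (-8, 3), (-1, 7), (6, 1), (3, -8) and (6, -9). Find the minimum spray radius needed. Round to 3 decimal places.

9.272

By Welzl's lemma the MEC is supported by two points (diametrically opposite) or three points (on a circumcircle).
The minimum enclosing circle is determined by three boundary points: (-8, 3), (-1, 7), (6, -9).
Their circumcentre is (-5/14, -2.25) with r² = 67405/784.
The farthest remaining point (6, 1) is at distance² 39965/784 ≤ 67405/784.
r = √(67405/784) ≈ 9.272.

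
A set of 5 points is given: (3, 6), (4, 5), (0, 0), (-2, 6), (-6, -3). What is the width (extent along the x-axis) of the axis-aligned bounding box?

10

max x = 4, min x = -6, so width = 10.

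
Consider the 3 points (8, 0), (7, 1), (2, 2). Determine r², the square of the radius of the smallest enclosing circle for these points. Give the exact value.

10

Call the three points A, B, C in the order given.
Side lengths²: AB² = 2, AC² = 40, BC² = 26.
Since AC² = 40 ≥ 26 + 2 = 28, the angle opposite AC is not acute, so the smallest enclosing circle has AC as diameter.
Centre = midpoint of AC = (5, 1), r² = 40/4 = 10.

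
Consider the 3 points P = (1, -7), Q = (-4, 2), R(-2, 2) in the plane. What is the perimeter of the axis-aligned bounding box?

28

Width = max x − min x = 1 − (-4) = 5.
Height = max y − min y = 2 − (-7) = 9.
Perimeter = 2(5 + 9) = 28.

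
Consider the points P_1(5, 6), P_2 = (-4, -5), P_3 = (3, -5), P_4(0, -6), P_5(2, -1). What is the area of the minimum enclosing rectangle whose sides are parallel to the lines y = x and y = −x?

In coordinates u = x + y, v = x − y the rectangle is axis-aligned; the map (x,y)→(u,v) scales areas by 2.
u-values: 11, -9, -2, -6, 1; range = 11 − (-9) = 20.
v-values: -1, 1, 8, 6, 3; range = 8 − (-1) = 9.
Area = (20 × 9) / 2 = 90.

90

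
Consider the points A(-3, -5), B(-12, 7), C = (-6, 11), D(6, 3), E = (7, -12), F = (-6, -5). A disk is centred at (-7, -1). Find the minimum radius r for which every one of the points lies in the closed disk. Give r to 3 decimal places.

17.804

The required radius is the distance from (-7, -1) to the farthest point.
Squared distances: 32, 89, 145, 185, 317, 17.
Maximum is 317, attained at E.
r = √317 ≈ 17.804.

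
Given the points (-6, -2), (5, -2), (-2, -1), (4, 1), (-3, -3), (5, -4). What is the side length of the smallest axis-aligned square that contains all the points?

11

The bounding box has width 11 and height 5.
An axis-aligned square enclosing the set must have side ≥ max(width, height).
So the minimum side is max(11, 5) = 11.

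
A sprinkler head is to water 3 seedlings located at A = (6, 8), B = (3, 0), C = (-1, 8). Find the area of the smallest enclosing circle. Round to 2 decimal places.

Side lengths²: AB² = 73, AC² = 49, BC² = 80.
Since BC² = 80 < 73 + 49 = 122, the triangle is acute, so the smallest enclosing circle is the circumcircle.
Circumcentre = (2.5, 4.75), r² = 22.8125.
Area = π·r² = π·22.8125 ≈ 71.67.

71.67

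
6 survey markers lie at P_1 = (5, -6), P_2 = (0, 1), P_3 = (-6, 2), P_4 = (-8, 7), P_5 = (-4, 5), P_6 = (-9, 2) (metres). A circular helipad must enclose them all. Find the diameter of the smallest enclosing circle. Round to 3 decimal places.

A smallest enclosing disk is always determined by at most three of the input points on its boundary.
The farthest pair is P_1–P_4 with squared distance 338. The circle on this segment as diameter has centre (-1.5, 0.5) and r² = 338/4 = 84.5.
Check P_2: distance² to centre = 2.5 ≤ 84.5, so it lies inside.
All remaining points lie in this disk, and no smaller disk contains both endpoints, so this is the minimum enclosing circle.
Diameter = 2r = 2√(84.5) ≈ 18.385.

18.385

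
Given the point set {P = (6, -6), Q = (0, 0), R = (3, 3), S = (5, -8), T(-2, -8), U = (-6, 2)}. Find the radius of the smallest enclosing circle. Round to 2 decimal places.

7.43

A smallest enclosing disk is always determined by at most three of the input points on its boundary.
The farthest pair is S–U with squared distance 221. The circle on this segment as diameter has centre (-0.5, -3) and r² = 221/4 = 55.25.
Check P: distance² to centre = 51.25 ≤ 55.25, so it lies inside.
All remaining points lie in this disk, and no smaller disk contains both endpoints, so this is the minimum enclosing circle.
r = √(55.25) ≈ 7.43.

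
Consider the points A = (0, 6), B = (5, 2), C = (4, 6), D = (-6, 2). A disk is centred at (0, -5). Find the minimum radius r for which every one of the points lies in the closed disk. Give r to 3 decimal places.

The required radius is the distance from (0, -5) to the farthest point.
Squared distances: 121, 74, 137, 85.
Maximum is 137, attained at C.
r = √137 ≈ 11.705.

11.705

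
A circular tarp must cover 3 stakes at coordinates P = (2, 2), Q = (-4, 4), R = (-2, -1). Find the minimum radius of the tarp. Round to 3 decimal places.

Side lengths²: PQ² = 40, PR² = 25, QR² = 29.
Since PQ² = 40 < 29 + 25 = 54, the triangle is acute, so the smallest enclosing circle is the circumcircle.
Circumcentre = (-33/26, 57/26), r² = 3625/338.
r = √(3625/338) ≈ 3.275.

3.275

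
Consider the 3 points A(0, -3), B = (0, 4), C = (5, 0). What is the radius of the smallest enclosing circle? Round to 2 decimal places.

Side lengths²: AB² = 49, AC² = 34, BC² = 41.
Since AB² = 49 < 41 + 34 = 75, the triangle is acute, so the smallest enclosing circle is the circumcircle.
Circumcentre = (1.3, 0.5), r² = 13.94.
r = √(13.94) ≈ 3.73.

3.73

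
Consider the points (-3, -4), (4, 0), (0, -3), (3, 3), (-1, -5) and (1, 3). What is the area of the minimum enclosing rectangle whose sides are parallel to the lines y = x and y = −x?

In coordinates u = x + y, v = x − y the rectangle is axis-aligned; the map (x,y)→(u,v) scales areas by 2.
u-values: -7, 4, -3, 6, -6, 4; range = 6 − (-7) = 13.
v-values: 1, 4, 3, 0, 4, -2; range = 4 − (-2) = 6.
Area = (13 × 6) / 2 = 39.

39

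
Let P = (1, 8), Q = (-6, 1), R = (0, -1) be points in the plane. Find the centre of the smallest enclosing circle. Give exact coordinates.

(-1.75, 3.75)

Side lengths²: PQ² = 98, PR² = 82, QR² = 40.
Since PQ² = 98 < 82 + 40 = 122, the triangle is acute, so the smallest enclosing circle is the circumcircle.
Circumcentre = (-1.75, 3.75), r² = 25.625.
Centre = (-1.75, 3.75).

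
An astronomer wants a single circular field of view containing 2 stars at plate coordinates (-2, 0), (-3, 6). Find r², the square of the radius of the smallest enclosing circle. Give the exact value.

The smallest circle enclosing two points has them as diameter endpoints.
Centre = midpoint = (-2.5, 3); r² = |(-2, 0)−(-3, 6)|²/4 = 37/4 = 9.25.

9.25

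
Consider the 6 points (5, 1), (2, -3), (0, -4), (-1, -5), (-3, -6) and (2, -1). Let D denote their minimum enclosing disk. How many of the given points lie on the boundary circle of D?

2

The farthest pair is (5, 1)–(-3, -6) with squared distance 113. The circle on this segment as diameter has centre (1, -2.5) and r² = 113/4 = 28.25.
Check (2, -3): distance² to centre = 1.25 ≤ 28.25, so it lies inside.
All remaining points lie in this disk, and no smaller disk contains both endpoints, so this is the minimum enclosing circle.
The points at distance exactly r from the centre are (5, 1), (-3, -6) — 2 points.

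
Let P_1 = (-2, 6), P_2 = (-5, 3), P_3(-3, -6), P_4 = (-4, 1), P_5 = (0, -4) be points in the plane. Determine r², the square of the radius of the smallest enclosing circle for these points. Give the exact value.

The minimum enclosing circle of a finite set is fixed by two of the points (as a diameter) or three (as a circumcircle).
The farthest pair is P_1–P_3 with squared distance 145. The circle on this segment as diameter has centre (-2.5, 0) and r² = 145/4 = 36.25.
Check P_2: distance² to centre = 15.25 ≤ 36.25, so it lies inside.
All remaining points lie in this disk, and no smaller disk contains both endpoints, so this is the minimum enclosing circle.

36.25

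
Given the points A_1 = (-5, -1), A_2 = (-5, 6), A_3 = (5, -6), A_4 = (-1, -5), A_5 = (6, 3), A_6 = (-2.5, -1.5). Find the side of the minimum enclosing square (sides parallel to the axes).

12

The bounding box has width 11 and height 12.
An axis-aligned square enclosing the set must have side ≥ max(width, height).
So the minimum side is max(11, 12) = 12.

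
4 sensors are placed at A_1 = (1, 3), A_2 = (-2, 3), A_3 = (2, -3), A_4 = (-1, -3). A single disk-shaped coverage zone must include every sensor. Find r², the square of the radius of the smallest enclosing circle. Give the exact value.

13

The minimum enclosing circle of a finite set is fixed by two of the points (as a diameter) or three (as a circumcircle).
The farthest pair is A_2–A_3 with squared distance 52. The circle on this segment as diameter has centre (0, 0) and r² = 52/4 = 13.
Check A_1: distance² to centre = 10 ≤ 13, so it lies inside.
All remaining points lie in this disk, and no smaller disk contains both endpoints, so this is the minimum enclosing circle.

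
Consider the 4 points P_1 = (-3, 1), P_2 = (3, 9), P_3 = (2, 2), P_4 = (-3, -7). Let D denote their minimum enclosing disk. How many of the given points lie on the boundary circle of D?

By Welzl's lemma the MEC is supported by two points (diametrically opposite) or three points (on a circumcircle).
The farthest pair is P_2–P_4 with squared distance 292. The circle on this segment as diameter has centre (0, 1) and r² = 292/4 = 73.
Check P_1: distance² to centre = 9 ≤ 73, so it lies inside.
All remaining points lie in this disk, and no smaller disk contains both endpoints, so this is the minimum enclosing circle.
The points at distance exactly r from the centre are P_2, P_4 — 2 points.

2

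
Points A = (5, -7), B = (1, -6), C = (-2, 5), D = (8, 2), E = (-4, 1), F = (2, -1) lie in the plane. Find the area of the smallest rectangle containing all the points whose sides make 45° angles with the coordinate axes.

In coordinates u = x + y, v = x − y the rectangle is axis-aligned; the map (x,y)→(u,v) scales areas by 2.
u-values: -2, -5, 3, 10, -3, 1; range = 10 − (-5) = 15.
v-values: 12, 7, -7, 6, -5, 3; range = 12 − (-7) = 19.
Area = (15 × 19) / 2 = 142.5.

142.5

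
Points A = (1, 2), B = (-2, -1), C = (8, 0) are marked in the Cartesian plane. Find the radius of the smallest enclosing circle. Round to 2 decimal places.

5.02

Side lengths²: AB² = 18, AC² = 53, BC² = 101.
Since BC² = 101 ≥ 53 + 18 = 71, the angle opposite BC is not acute, so the smallest enclosing circle has BC as diameter.
Centre = midpoint of BC = (3, -0.5), r² = 101/4 = 25.25.
r = √(25.25) ≈ 5.02.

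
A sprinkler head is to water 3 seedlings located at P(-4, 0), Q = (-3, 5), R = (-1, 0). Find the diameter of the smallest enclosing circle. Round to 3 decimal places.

Side lengths²: PQ² = 26, PR² = 9, QR² = 29.
Since QR² = 29 < 26 + 9 = 35, the triangle is acute, so the smallest enclosing circle is the circumcircle.
Circumcentre = (-2.5, 2.3), r² = 7.54.
Diameter = 2r = 2√(7.54) ≈ 5.492.

5.492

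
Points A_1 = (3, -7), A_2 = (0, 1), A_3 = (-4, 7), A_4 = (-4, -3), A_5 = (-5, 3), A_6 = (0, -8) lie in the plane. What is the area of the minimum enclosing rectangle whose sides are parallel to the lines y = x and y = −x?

115.5

In coordinates u = x + y, v = x − y the rectangle is axis-aligned; the map (x,y)→(u,v) scales areas by 2.
u-values: -4, 1, 3, -7, -2, -8; range = 3 − (-8) = 11.
v-values: 10, -1, -11, -1, -8, 8; range = 10 − (-11) = 21.
Area = (11 × 21) / 2 = 115.5.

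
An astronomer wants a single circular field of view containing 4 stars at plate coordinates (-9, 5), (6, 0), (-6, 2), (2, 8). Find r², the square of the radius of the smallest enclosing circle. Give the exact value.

The farthest pair is (-9, 5)–(6, 0) with squared distance 250. The circle on this segment as diameter has centre (-1.5, 2.5) and r² = 250/4 = 62.5.
Check (-6, 2): distance² to centre = 20.5 ≤ 62.5, so it lies inside.
All remaining points lie in this disk, and no smaller disk contains both endpoints, so this is the minimum enclosing circle.

62.5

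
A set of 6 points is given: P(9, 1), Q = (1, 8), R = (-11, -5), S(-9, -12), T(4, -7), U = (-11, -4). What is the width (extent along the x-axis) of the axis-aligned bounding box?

20

max x = 9, min x = -11, so width = 20.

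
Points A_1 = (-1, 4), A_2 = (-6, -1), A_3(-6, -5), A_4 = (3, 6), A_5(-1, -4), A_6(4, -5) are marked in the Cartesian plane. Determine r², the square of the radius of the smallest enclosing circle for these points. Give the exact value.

6161/121

The minimum enclosing circle is determined by three boundary points: A_3, A_4, A_6.
Their circumcentre is (-1, 1/11) with r² = 6161/121.
The farthest remaining point A_2 is at distance² 3169/121 ≤ 6161/121.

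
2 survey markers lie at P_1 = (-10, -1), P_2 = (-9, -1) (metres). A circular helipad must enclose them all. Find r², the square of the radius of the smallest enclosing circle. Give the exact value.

The smallest circle enclosing two points has them as diameter endpoints.
Centre = midpoint = (-9.5, -1); r² = |P_1P_2|²/4 = 1/4 = 0.25.

0.25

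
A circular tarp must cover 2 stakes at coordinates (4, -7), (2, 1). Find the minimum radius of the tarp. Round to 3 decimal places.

4.123

The smallest circle enclosing two points has them as diameter endpoints.
Centre = midpoint = (3, -3); r² = |(4, -7)−(2, 1)|²/4 = 68/4 = 17.
r = √17 ≈ 4.123.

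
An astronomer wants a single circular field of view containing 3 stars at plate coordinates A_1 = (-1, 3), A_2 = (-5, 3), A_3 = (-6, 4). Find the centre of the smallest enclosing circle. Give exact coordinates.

(-3.5, 3.5)

Side lengths²: A_1A_2² = 16, A_1A_3² = 26, A_2A_3² = 2.
Since A_1A_3² = 26 ≥ 16 + 2 = 18, the angle opposite A_1A_3 is not acute, so the smallest enclosing circle has A_1A_3 as diameter.
Centre = midpoint of A_1A_3 = (-3.5, 3.5), r² = 26/4 = 6.5.
Centre = (-3.5, 3.5).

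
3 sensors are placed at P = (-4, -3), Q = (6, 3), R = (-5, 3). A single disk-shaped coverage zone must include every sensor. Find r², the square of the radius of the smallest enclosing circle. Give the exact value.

629/18

Side lengths²: PQ² = 136, PR² = 37, QR² = 121.
Since PQ² = 136 < 121 + 37 = 158, the triangle is acute, so the smallest enclosing circle is the circumcircle.
Circumcentre = (0.5, 5/6), r² = 629/18.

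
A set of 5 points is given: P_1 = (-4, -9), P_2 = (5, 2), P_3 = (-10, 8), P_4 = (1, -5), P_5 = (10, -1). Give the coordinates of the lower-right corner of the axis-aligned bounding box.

(10, -9)

x-range [-10, 10], y-range [-9, 8].
The lower-right corner is (10, -9).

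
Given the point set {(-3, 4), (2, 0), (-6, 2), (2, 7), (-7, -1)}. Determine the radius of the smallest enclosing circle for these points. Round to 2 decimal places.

By Welzl's lemma the MEC is supported by two points (diametrically opposite) or three points (on a circumcircle).
The farthest pair is (2, 7)–(-7, -1) with squared distance 145. The circle on this segment as diameter has centre (-2.5, 3) and r² = 145/4 = 36.25.
Check (-3, 4): distance² to centre = 1.25 ≤ 36.25, so it lies inside.
All remaining points lie in this disk, and no smaller disk contains both endpoints, so this is the minimum enclosing circle.
r = √(36.25) ≈ 6.02.

6.02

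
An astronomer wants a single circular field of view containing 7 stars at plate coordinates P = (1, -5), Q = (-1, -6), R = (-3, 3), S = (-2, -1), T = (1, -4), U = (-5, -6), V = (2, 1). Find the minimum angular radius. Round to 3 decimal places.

A smallest enclosing disk is always determined by at most three of the input points on its boundary.
The minimum enclosing circle is determined by three boundary points: R, U, V.
Their circumcentre is (-29/14, -27/14) with r² = 2465/98.
The farthest remaining point P is at distance² 1849/98 ≤ 2465/98.
r = √(2465/98) ≈ 5.015.

5.015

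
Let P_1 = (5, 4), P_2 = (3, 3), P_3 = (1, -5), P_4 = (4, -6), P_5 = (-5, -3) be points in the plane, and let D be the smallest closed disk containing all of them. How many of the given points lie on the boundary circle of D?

The minimum enclosing circle is determined by three boundary points: P_1, P_4, P_5.
Their circumcentre is (49/62, -39/62) with r² = 75245/1922.
The farthest remaining point P_3 is at distance² 36805/1922 ≤ 75245/1922.
The points at distance exactly r from the centre are P_1, P_4, P_5 — 3 points.

3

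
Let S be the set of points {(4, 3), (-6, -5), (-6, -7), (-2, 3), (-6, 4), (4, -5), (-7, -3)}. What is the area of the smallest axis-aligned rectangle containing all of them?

x ranges over [-7, 4], width 11.
y ranges over [-7, 4], height 11.
Area = 11 × 11 = 121.

121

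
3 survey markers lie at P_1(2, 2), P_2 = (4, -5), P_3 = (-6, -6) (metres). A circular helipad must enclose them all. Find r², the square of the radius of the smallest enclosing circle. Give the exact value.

5353/162

Side lengths²: P_1P_2² = 53, P_1P_3² = 128, P_2P_3² = 101.
Since P_1P_3² = 128 < 101 + 53 = 154, the triangle is acute, so the smallest enclosing circle is the circumcircle.
Circumcentre = (-23/18, -49/18), r² = 5353/162.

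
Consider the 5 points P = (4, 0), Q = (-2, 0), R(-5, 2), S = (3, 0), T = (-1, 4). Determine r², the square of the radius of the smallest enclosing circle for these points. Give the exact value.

21.25

The farthest pair is P–R with squared distance 85. The circle on this segment as diameter has centre (-0.5, 1) and r² = 85/4 = 21.25.
Check Q: distance² to centre = 3.25 ≤ 21.25, so it lies inside.
All remaining points lie in this disk, and no smaller disk contains both endpoints, so this is the minimum enclosing circle.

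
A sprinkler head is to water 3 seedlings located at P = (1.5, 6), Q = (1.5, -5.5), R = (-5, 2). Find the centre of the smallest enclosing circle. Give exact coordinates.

(29/52, 0.25)

Side lengths²: PQ² = 132.25, PR² = 58.25, QR² = 98.5.
Since PQ² = 132.25 < 98.5 + 58.25 = 156.75, the triangle is acute, so the smallest enclosing circle is the circumcircle.
Circumcentre = (29/52, 0.25), r² = 45901/1352.
Centre = (29/52, 0.25).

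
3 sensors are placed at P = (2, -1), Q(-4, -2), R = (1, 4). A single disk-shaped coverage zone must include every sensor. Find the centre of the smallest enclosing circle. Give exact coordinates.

Side lengths²: PQ² = 37, PR² = 26, QR² = 61.
Since QR² = 61 < 37 + 26 = 63, the triangle is acute, so the smallest enclosing circle is the circumcircle.
Circumcentre = (-87/62, 57/62), r² = 29341/1922.
Centre = (-87/62, 57/62).

(-87/62, 57/62)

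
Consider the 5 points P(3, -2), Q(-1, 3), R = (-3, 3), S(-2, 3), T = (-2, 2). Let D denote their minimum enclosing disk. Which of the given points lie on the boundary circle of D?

A smallest enclosing disk is always determined by at most three of the input points on its boundary.
The farthest pair is P–R with squared distance 61. The circle on this segment as diameter has centre (0, 0.5) and r² = 61/4 = 15.25.
Check Q: distance² to centre = 7.25 ≤ 15.25, so it lies inside.
All remaining points lie in this disk, and no smaller disk contains both endpoints, so this is the minimum enclosing circle.
The points at distance exactly r from the centre are P, R — 2 points.

P, R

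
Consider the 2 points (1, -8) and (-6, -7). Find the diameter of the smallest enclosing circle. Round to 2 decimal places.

7.07

The smallest circle enclosing two points has them as diameter endpoints.
Centre = midpoint = (-2.5, -7.5); r² = |(1, -8)−(-6, -7)|²/4 = 50/4 = 12.5.
Diameter = 2r = 2√(12.5) ≈ 7.07.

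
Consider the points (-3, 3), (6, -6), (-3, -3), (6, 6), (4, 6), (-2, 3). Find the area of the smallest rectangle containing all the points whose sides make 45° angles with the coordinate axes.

162

In coordinates u = x + y, v = x − y the rectangle is axis-aligned; the map (x,y)→(u,v) scales areas by 2.
u-values: 0, 0, -6, 12, 10, 1; range = 12 − (-6) = 18.
v-values: -6, 12, 0, 0, -2, -5; range = 12 − (-6) = 18.
Area = (18 × 18) / 2 = 162.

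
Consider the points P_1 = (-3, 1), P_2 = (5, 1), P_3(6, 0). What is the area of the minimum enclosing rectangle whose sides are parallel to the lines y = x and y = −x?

In coordinates u = x + y, v = x − y the rectangle is axis-aligned; the map (x,y)→(u,v) scales areas by 2.
u-values: -2, 6, 6; range = 6 − (-2) = 8.
v-values: -4, 4, 6; range = 6 − (-4) = 10.
Area = (8 × 10) / 2 = 40.

40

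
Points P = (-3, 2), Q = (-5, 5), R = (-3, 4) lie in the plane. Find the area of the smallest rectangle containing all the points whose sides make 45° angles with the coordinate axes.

In coordinates u = x + y, v = x − y the rectangle is axis-aligned; the map (x,y)→(u,v) scales areas by 2.
u-values: -1, 0, 1; range = 1 − (-1) = 2.
v-values: -5, -10, -7; range = -5 − (-10) = 5.
Area = (2 × 5) / 2 = 5.

5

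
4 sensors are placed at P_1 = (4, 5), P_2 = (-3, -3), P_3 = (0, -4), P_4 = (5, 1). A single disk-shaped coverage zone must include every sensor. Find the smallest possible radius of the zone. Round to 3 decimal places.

By Welzl's lemma the MEC is supported by two points (diametrically opposite) or three points (on a circumcircle).
The farthest pair is P_1–P_2 with squared distance 113. The circle on this segment as diameter has centre (0.5, 1) and r² = 113/4 = 28.25.
Check P_3: distance² to centre = 25.25 ≤ 28.25, so it lies inside.
All remaining points lie in this disk, and no smaller disk contains both endpoints, so this is the minimum enclosing circle.
r = √(28.25) ≈ 5.315.

5.315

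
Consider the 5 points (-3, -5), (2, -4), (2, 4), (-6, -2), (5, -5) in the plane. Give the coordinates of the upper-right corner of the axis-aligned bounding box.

(5, 4)

x-range [-6, 5], y-range [-5, 4].
The upper-right corner is (5, 4).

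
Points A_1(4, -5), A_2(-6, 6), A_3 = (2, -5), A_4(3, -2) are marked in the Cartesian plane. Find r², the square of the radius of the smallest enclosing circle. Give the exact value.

55.25

By Welzl's lemma the MEC is supported by two points (diametrically opposite) or three points (on a circumcircle).
The farthest pair is A_1–A_2 with squared distance 221. The circle on this segment as diameter has centre (-1, 0.5) and r² = 221/4 = 55.25.
Check A_3: distance² to centre = 39.25 ≤ 55.25, so it lies inside.
All remaining points lie in this disk, and no smaller disk contains both endpoints, so this is the minimum enclosing circle.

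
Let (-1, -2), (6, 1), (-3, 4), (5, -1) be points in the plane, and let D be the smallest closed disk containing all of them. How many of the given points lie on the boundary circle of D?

The minimum enclosing circle is determined by three boundary points: (6, 1), (-3, 4), (5, -1).
Their circumcentre is (19/14, 29/14) with r² = 2225/98.
The farthest remaining point (-1, -2) is at distance² 2169/98 ≤ 2225/98.
The points at distance exactly r from the centre are (6, 1), (-3, 4), (5, -1) — 3 points.

3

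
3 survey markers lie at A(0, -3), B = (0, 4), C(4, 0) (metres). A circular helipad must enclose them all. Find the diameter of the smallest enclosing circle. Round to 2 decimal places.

7.07

Side lengths²: AB² = 49, AC² = 25, BC² = 32.
Since AB² = 49 < 32 + 25 = 57, the triangle is acute, so the smallest enclosing circle is the circumcircle.
Circumcentre = (0.5, 0.5), r² = 12.5.
Diameter = 2r = 2√(12.5) ≈ 7.07.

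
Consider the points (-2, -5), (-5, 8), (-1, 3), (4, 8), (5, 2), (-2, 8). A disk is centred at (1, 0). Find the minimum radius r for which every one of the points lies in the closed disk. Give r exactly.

10

The required radius is the distance from (1, 0) to the farthest point.
Squared distances: 34, 100, 13, 73, 20, 73.
Maximum is 100, attained at (-5, 8).
r = √100 = 10.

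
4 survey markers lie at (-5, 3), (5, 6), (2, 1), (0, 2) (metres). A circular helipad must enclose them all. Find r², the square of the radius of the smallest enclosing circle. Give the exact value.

The minimum enclosing circle of a finite set is fixed by two of the points (as a diameter) or three (as a circumcircle).
The farthest pair is (-5, 3)–(5, 6) with squared distance 109. The circle on this segment as diameter has centre (0, 4.5) and r² = 109/4 = 27.25.
Check (2, 1): distance² to centre = 16.25 ≤ 27.25, so it lies inside.
All remaining points lie in this disk, and no smaller disk contains both endpoints, so this is the minimum enclosing circle.

27.25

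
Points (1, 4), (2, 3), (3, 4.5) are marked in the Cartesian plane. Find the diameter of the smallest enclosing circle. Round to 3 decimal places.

2.102

Call the three points A, B, C in the order given.
Side lengths²: AB² = 2, AC² = 4.25, BC² = 3.25.
Since AC² = 4.25 < 3.25 + 2 = 5.25, the triangle is acute, so the smallest enclosing circle is the circumcircle.
Circumcentre = (2.05, 4.05), r² = 1.105.
Diameter = 2r = 2√(1.105) ≈ 2.102.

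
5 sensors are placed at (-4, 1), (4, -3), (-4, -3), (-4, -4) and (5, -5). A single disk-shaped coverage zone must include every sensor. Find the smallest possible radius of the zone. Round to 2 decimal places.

The minimum enclosing circle of a finite set is fixed by two of the points (as a diameter) or three (as a circumcircle).
The farthest pair is (-4, 1)–(5, -5) with squared distance 117. The circle on this segment as diameter has centre (0.5, -2) and r² = 117/4 = 29.25.
Check (4, -3): distance² to centre = 13.25 ≤ 29.25, so it lies inside.
All remaining points lie in this disk, and no smaller disk contains both endpoints, so this is the minimum enclosing circle.
r = √(29.25) ≈ 5.41.

5.41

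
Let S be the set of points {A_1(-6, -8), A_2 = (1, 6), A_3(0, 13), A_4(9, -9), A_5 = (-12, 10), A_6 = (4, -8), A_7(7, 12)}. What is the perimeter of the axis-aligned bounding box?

Width = max x − min x = 9 − (-12) = 21.
Height = max y − min y = 13 − (-9) = 22.
Perimeter = 2(21 + 22) = 86.

86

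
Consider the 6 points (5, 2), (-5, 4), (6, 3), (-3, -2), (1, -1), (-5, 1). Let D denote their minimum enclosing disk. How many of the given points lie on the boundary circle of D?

A smallest enclosing disk is always determined by at most three of the input points on its boundary.
The minimum enclosing circle is determined by three boundary points: (-5, 4), (6, 3), (-3, -2).
Their circumcentre is (0.40625, 2.46875) with r² = 31.572265625.
The farthest remaining point (-5, 1) is at distance² 31.384765625 ≤ 31.572265625.
The points at distance exactly r from the centre are (-5, 4), (6, 3), (-3, -2) — 3 points.

3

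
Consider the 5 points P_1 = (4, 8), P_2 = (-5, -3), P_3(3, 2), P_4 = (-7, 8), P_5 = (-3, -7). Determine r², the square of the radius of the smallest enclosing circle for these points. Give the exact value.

33017/450

A smallest enclosing disk is always determined by at most three of the input points on its boundary.
The minimum enclosing circle is determined by three boundary points: P_1, P_4, P_5.
Their circumcentre is (-1.5, 43/30) with r² = 33017/450.
The farthest remaining point P_2 is at distance² 14357/450 ≤ 33017/450.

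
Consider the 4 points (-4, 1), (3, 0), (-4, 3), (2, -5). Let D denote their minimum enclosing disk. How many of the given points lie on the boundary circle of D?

2

The minimum enclosing circle of a finite set is fixed by two of the points (as a diameter) or three (as a circumcircle).
The farthest pair is (-4, 3)–(2, -5) with squared distance 100. The circle on this segment as diameter has centre (-1, -1) and r² = 100/4 = 25.
Check (-4, 1): distance² to centre = 13 ≤ 25, so it lies inside.
All remaining points lie in this disk, and no smaller disk contains both endpoints, so this is the minimum enclosing circle.
The points at distance exactly r from the centre are (-4, 3), (2, -5) — 2 points.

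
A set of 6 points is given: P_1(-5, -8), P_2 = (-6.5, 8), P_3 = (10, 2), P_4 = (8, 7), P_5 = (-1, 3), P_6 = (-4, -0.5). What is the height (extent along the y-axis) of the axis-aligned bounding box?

max y = 8, min y = -8, so height = 16.

16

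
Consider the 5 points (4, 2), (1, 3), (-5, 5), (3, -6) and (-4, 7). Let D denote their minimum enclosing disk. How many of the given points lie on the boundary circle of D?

2

The farthest pair is (3, -6)–(-4, 7) with squared distance 218. The circle on this segment as diameter has centre (-0.5, 0.5) and r² = 218/4 = 54.5.
Check (4, 2): distance² to centre = 22.5 ≤ 54.5, so it lies inside.
All remaining points lie in this disk, and no smaller disk contains both endpoints, so this is the minimum enclosing circle.
The points at distance exactly r from the centre are (3, -6), (-4, 7) — 2 points.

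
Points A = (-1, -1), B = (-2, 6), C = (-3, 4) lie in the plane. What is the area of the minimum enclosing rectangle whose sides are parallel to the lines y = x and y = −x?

24

In coordinates u = x + y, v = x − y the rectangle is axis-aligned; the map (x,y)→(u,v) scales areas by 2.
u-values: -2, 4, 1; range = 4 − (-2) = 6.
v-values: 0, -8, -7; range = 0 − (-8) = 8.
Area = (6 × 8) / 2 = 24.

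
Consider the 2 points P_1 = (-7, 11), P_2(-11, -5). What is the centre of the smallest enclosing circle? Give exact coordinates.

The smallest circle enclosing two points has them as diameter endpoints.
Centre = midpoint = (-9, 3); r² = |P_1P_2|²/4 = 272/4 = 68.
Centre = (-9, 3).

(-9, 3)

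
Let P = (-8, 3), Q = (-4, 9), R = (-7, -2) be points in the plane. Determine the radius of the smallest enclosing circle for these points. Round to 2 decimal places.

5.70

Side lengths²: PQ² = 52, PR² = 26, QR² = 130.
Since QR² = 130 ≥ 52 + 26 = 78, the angle opposite QR is not acute, so the smallest enclosing circle has QR as diameter.
Centre = midpoint of QR = (-5.5, 3.5), r² = 130/4 = 32.5.
r = √(32.5) ≈ 5.70.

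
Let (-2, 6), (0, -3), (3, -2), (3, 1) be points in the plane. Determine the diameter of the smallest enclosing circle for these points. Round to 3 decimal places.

A smallest enclosing disk is always determined by at most three of the input points on its boundary.
The minimum enclosing circle is determined by three boundary points: (-2, 6), (0, -3), (3, -2).
Their circumcentre is (5/58, 101/58) with r² = 37825/1682.
The farthest remaining point (3, 1) is at distance² 15205/1682 ≤ 37825/1682.
Diameter = 2r = 2√(37825/1682) ≈ 9.484.

9.484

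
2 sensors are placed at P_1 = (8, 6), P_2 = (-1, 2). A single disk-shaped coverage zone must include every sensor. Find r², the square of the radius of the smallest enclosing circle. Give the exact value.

24.25

The smallest circle enclosing two points has them as diameter endpoints.
Centre = midpoint = (3.5, 4); r² = |P_1P_2|²/4 = 97/4 = 24.25.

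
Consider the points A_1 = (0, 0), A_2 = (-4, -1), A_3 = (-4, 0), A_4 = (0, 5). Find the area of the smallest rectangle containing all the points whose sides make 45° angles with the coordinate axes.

25

In coordinates u = x + y, v = x − y the rectangle is axis-aligned; the map (x,y)→(u,v) scales areas by 2.
u-values: 0, -5, -4, 5; range = 5 − (-5) = 10.
v-values: 0, -3, -4, -5; range = 0 − (-5) = 5.
Area = (10 × 5) / 2 = 25.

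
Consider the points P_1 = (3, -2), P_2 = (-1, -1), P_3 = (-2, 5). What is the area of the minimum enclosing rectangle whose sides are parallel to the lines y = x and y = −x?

30

In coordinates u = x + y, v = x − y the rectangle is axis-aligned; the map (x,y)→(u,v) scales areas by 2.
u-values: 1, -2, 3; range = 3 − (-2) = 5.
v-values: 5, 0, -7; range = 5 − (-7) = 12.
Area = (5 × 12) / 2 = 30.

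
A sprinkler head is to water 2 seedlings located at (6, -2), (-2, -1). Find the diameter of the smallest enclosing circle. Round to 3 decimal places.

The smallest circle enclosing two points has them as diameter endpoints.
Centre = midpoint = (2, -1.5); r² = |(6, -2)−(-2, -1)|²/4 = 65/4 = 16.25.
Diameter = 2r = 2√(16.25) ≈ 8.062.

8.062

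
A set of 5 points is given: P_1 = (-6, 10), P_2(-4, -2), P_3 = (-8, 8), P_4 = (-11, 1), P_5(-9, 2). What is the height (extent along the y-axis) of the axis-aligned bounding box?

12

max y = 10, min y = -2, so height = 12.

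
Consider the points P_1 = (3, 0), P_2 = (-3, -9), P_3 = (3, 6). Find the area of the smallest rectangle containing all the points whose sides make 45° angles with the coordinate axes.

In coordinates u = x + y, v = x − y the rectangle is axis-aligned; the map (x,y)→(u,v) scales areas by 2.
u-values: 3, -12, 9; range = 9 − (-12) = 21.
v-values: 3, 6, -3; range = 6 − (-3) = 9.
Area = (21 × 9) / 2 = 94.5.

94.5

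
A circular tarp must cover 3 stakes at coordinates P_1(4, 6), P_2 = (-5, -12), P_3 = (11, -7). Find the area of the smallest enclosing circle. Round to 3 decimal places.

Side lengths²: P_1P_2² = 405, P_1P_3² = 218, P_2P_3² = 281.
Since P_1P_2² = 405 < 281 + 218 = 499, the triangle is acute, so the smallest enclosing circle is the circumcircle.
Circumcentre = (67/54, -209/54), r² = 153145/1458.
Area = π·r² = π·153145/1458 ≈ 329.986.

329.986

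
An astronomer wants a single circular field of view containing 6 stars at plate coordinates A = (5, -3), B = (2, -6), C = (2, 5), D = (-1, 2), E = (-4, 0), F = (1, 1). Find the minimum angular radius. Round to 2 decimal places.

The minimum enclosing circle of a finite set is fixed by two of the points (as a diameter) or three (as a circumcircle).
The minimum enclosing circle is determined by three boundary points: B, C, E.
Their circumcentre is (1.5, -0.5) with r² = 30.5.
The farthest remaining point A is at distance² 18.5 ≤ 30.5.
r = √(30.5) ≈ 5.52.

5.52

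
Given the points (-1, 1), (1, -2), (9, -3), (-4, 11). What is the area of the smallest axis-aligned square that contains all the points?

196

The bounding box has width 13 and height 14.
An axis-aligned square enclosing the set must have side ≥ max(width, height).
So the minimum side is max(13, 14) = 14.
Area = 14² = 196.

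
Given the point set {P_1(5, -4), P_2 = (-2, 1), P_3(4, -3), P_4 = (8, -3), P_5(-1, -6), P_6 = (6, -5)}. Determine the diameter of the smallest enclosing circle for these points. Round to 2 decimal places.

10.95

A smallest enclosing disk is always determined by at most three of the input points on its boundary.
The minimum enclosing circle is determined by three boundary points: P_2, P_4, P_5.
Their circumcentre is (29/11, -21/11) with r² = 3625/121.
The farthest remaining point P_6 is at distance² 2525/121 ≤ 3625/121.
Diameter = 2r = 2√(3625/121) ≈ 10.95.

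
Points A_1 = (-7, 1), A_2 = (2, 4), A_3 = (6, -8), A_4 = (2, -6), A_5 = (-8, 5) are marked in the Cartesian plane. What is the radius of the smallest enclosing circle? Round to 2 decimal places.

By Welzl's lemma the MEC is supported by two points (diametrically opposite) or three points (on a circumcircle).
The farthest pair is A_3–A_5 with squared distance 365. The circle on this segment as diameter has centre (-1, -1.5) and r² = 365/4 = 91.25.
Check A_1: distance² to centre = 42.25 ≤ 91.25, so it lies inside.
All remaining points lie in this disk, and no smaller disk contains both endpoints, so this is the minimum enclosing circle.
r = √(91.25) ≈ 9.55.

9.55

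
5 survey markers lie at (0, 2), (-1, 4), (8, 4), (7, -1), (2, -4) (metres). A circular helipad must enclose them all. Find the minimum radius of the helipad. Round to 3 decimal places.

5.340

The minimum enclosing circle is determined by three boundary points: (-1, 4), (8, 4), (2, -4).
Their circumcentre is (3.5, 1.125) with r² = 28.515625.
The farthest remaining point (7, -1) is at distance² 16.765625 ≤ 28.515625.
r = √(28.515625) ≈ 5.340.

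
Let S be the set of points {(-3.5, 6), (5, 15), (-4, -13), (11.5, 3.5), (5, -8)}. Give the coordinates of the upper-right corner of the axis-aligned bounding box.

(11.5, 15)

x-range [-4, 11.5], y-range [-13, 15].
The upper-right corner is (11.5, 15).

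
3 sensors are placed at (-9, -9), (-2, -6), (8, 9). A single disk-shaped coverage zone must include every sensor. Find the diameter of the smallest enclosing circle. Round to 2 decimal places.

24.76

Call the three points A, B, C in the order given.
Side lengths²: AB² = 58, AC² = 613, BC² = 325.
Since AC² = 613 ≥ 325 + 58 = 383, the angle opposite AC is not acute, so the smallest enclosing circle has AC as diameter.
Centre = midpoint of AC = (-0.5, 0), r² = 613/4 = 153.25.
Diameter = 2r = 2√(153.25) ≈ 24.76.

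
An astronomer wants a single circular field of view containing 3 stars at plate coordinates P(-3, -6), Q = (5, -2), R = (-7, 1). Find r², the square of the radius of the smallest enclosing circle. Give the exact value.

38.25

Side lengths²: PQ² = 80, PR² = 65, QR² = 153.
Since QR² = 153 ≥ 80 + 65 = 145, the angle opposite QR is not acute, so the smallest enclosing circle has QR as diameter.
Centre = midpoint of QR = (-1, -0.5), r² = 153/4 = 38.25.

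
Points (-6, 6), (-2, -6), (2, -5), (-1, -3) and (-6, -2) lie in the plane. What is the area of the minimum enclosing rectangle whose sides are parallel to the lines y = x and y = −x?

76

In coordinates u = x + y, v = x − y the rectangle is axis-aligned; the map (x,y)→(u,v) scales areas by 2.
u-values: 0, -8, -3, -4, -8; range = 0 − (-8) = 8.
v-values: -12, 4, 7, 2, -4; range = 7 − (-12) = 19.
Area = (8 × 19) / 2 = 76.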